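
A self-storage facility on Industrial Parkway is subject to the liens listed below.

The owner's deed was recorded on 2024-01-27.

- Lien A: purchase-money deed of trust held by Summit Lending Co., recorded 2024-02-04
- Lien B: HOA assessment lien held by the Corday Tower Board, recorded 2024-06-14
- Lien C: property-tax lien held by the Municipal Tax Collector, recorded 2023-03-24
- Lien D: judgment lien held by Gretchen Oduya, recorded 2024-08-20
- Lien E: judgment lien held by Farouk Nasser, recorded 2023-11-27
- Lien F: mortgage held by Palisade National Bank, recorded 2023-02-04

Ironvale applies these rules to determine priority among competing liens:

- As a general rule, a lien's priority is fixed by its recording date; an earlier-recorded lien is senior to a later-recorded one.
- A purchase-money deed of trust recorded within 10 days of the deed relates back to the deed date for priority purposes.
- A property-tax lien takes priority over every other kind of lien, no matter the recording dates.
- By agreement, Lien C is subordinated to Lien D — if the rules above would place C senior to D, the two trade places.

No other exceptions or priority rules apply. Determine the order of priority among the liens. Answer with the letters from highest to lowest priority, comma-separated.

D, F, E, A, B, C

Effective dates: A relates back to the deed date 2024-01-27.
C, as a property-tax lien, has superpriority and ranks first.
Ordering the rest by effective date: F (2023-02-04), E (2023-11-27), A (2024-01-27), B (2024-06-14), D (2024-08-20).
The subordination applies — C was senior to D — so C and D swap.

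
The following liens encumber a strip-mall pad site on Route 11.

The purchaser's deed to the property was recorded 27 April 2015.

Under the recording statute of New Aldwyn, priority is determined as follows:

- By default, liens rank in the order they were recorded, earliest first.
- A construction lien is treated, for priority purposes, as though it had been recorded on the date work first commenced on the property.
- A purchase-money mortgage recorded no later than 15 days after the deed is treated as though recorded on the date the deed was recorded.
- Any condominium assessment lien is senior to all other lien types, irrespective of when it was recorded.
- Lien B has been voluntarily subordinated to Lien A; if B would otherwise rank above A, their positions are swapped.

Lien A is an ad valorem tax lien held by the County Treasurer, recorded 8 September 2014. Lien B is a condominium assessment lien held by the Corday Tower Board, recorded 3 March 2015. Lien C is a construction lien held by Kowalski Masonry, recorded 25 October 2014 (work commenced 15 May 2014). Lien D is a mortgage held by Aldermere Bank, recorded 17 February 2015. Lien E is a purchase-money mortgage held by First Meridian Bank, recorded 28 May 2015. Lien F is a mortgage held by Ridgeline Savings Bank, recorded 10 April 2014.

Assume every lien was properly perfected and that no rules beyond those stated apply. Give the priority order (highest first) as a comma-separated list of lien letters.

Effective dates after the stated exceptions: C's effective date is 15 May 2014, when work began; E was recorded 31 days after the deed, outside the 15-day window, so it keeps its recording date.
As a condominium assessment lien, B is senior to every other lien.
Among the remaining liens, by effective date: F (10 April 2014), C (15 May 2014), A (8 September 2014), D (17 February 2015), E (28 May 2015).
B would otherwise be senior to A, so under the subordination agreement B and A exchange positions.

A, F, C, B, D, E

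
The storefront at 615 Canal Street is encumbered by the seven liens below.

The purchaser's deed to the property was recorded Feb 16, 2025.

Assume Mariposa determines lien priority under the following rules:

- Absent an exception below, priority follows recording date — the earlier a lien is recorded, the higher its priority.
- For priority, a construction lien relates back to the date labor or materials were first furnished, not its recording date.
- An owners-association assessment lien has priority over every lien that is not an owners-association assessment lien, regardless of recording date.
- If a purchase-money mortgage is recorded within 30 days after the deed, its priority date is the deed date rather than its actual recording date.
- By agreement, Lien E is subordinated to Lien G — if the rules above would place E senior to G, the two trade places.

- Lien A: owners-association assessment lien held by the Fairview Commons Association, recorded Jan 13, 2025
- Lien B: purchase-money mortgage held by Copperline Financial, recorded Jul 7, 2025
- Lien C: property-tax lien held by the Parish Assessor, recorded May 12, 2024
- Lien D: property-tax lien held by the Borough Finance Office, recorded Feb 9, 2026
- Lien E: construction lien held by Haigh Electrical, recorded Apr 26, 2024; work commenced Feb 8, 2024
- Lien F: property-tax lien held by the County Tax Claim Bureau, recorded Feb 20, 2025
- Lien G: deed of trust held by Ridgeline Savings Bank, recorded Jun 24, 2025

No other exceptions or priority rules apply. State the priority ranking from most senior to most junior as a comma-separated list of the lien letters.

A, G, C, F, E, B, D

First, effective dates: B was recorded 141 days after the deed, outside the 30-day window, so it keeps its recording date; E's effective date is Feb 8, 2024, when work began.
As an owners-association assessment lien, A is senior to every other lien.
Ordering the rest by effective date: E (Feb 8, 2024), C (May 12, 2024), F (Feb 20, 2025), G (Jun 24, 2025), B (Jul 7, 2025), D (Feb 9, 2026).
E is senior to G before the subordination, so the two trade places.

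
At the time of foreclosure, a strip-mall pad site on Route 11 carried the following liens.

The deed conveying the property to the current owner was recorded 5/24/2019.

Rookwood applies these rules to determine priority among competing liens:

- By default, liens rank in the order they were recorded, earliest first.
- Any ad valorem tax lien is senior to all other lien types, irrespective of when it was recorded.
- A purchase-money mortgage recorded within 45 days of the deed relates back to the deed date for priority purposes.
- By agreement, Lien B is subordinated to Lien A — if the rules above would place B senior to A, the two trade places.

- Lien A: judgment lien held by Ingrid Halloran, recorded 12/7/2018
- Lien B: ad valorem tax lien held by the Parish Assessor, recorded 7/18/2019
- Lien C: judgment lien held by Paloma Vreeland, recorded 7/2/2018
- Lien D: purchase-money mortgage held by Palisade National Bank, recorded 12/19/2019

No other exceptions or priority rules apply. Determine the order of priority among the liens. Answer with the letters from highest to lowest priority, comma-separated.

A, C, B, D

Adjusting effective dates: D was recorded 209 days after the deed, outside the 45-day window, so it keeps its recording date.
B, as an ad valorem tax lien, has superpriority and ranks first.
The other liens, earliest effective date first: C (7/2/2018), A (12/7/2018), D (12/19/2019).
B would otherwise be senior to A, so under the subordination agreement B and A exchange positions.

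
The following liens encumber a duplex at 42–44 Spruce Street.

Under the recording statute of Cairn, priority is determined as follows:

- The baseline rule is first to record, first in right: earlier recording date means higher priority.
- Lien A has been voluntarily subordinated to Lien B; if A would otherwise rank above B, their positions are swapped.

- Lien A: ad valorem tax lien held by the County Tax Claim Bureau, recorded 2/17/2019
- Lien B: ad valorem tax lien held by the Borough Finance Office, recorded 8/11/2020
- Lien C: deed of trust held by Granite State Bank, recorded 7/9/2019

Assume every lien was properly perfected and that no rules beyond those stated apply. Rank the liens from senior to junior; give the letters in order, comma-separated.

Sorted by effective date: A (2/17/2019), C (7/9/2019), B (8/11/2020).
The subordination applies — A was senior to B — so A and B swap.

B, C, A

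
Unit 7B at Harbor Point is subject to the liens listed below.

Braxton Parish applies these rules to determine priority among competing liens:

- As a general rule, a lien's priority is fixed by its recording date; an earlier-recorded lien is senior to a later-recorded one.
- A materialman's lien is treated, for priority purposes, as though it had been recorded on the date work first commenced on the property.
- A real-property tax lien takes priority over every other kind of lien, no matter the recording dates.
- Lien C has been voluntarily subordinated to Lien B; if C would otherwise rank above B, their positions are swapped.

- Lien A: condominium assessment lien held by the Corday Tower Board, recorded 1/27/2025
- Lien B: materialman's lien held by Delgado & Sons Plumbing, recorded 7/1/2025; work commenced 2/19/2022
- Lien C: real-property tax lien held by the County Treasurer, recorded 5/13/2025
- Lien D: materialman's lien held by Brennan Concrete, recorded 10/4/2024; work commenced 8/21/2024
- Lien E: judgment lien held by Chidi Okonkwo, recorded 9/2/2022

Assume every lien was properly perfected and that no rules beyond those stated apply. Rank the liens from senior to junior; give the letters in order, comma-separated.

B, C, E, D, A

Effective dates after the stated exceptions: B is treated as recorded 2/19/2022, the work-commencement date; D's effective date is 8/21/2024, when work began.
C, as a real-property tax lien, has superpriority and ranks first.
The other liens, earliest effective date first: B (2/19/2022), E (9/2/2022), D (8/21/2024), A (1/27/2025).
The subordination applies — C was senior to B — so C and B swap.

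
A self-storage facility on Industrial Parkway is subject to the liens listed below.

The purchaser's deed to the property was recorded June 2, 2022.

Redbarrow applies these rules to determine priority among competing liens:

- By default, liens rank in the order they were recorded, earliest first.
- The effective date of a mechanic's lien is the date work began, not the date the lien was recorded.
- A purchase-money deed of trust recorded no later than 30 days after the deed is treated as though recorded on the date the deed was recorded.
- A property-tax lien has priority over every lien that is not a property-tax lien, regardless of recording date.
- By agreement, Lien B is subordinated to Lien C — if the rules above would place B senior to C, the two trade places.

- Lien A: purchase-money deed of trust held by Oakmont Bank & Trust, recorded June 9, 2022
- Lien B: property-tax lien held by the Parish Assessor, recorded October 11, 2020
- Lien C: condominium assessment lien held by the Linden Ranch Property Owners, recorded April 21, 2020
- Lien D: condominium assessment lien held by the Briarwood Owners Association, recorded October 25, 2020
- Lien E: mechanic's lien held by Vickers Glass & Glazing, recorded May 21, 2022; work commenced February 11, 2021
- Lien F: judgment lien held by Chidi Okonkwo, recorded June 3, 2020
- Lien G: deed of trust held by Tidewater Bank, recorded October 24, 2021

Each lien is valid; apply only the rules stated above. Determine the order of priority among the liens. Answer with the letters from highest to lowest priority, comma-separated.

Effective dates: A was recorded within the 30-day window, so its effective date is the deed date June 2, 2022; E's effective date is February 11, 2021, when work began.
B is a property-tax lien and takes priority over every other lien.
Among the remaining liens, by effective date: C (April 21, 2020), F (June 3, 2020), D (October 25, 2020), E (February 11, 2021), G (October 24, 2021), A (June 2, 2022).
B is senior to C before the subordination, so the two trade places.

C, B, F, D, E, G, A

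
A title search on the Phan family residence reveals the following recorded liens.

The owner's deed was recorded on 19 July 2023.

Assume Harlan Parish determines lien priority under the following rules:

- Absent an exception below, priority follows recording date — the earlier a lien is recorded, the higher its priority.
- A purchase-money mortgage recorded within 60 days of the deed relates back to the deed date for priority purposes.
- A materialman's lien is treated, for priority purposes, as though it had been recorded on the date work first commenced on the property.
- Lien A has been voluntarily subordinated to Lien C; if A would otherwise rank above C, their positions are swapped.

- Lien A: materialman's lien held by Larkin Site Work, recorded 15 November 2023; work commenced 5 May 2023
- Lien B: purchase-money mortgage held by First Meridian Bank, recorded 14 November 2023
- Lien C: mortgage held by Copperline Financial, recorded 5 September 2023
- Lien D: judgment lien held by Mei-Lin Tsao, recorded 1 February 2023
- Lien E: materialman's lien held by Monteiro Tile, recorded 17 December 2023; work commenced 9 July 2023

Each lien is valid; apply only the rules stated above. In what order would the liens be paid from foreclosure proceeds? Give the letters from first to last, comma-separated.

Adjusting effective dates: A relates back to 5 May 2023 (work commenced); B was recorded 118 days after the deed, outside the 60-day window, so it keeps its recording date; E's effective date is 9 July 2023, when work began.
By effective date: D (1 February 2023), A (5 May 2023), E (9 July 2023), C (5 September 2023), B (14 November 2023).
Because A would otherwise rank above C, the subordination swaps them.

D, C, E, A, B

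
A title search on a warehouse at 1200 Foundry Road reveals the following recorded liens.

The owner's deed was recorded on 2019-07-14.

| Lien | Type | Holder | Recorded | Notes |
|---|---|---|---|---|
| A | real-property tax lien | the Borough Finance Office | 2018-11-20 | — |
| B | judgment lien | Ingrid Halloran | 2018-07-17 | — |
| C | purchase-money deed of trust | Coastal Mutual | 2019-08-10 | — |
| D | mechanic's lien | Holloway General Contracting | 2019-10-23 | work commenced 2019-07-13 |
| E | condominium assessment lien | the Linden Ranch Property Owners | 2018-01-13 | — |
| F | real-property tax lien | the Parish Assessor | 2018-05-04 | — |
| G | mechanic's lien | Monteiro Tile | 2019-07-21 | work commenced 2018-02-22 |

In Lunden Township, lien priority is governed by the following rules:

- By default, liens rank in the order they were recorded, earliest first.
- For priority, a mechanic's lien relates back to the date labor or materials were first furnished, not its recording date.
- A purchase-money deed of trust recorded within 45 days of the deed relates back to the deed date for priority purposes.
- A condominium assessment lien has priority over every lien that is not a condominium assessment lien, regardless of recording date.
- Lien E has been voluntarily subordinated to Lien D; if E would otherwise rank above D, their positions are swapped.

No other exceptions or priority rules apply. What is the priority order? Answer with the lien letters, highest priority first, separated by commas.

First, effective dates: C was recorded within the 45-day window, so its effective date is the deed date 2019-07-14; D is treated as recorded 2019-07-13, the work-commencement date; G is treated as recorded 2018-02-22, the work-commencement date.
E is a condominium assessment lien and takes priority over every other lien.
The other liens, earliest effective date first: G (2018-02-22), F (2018-05-04), B (2018-07-17), A (2018-11-20), D (2019-07-13), C (2019-07-14).
Because E would otherwise rank above D, the subordination swaps them.

D, G, F, B, A, E, C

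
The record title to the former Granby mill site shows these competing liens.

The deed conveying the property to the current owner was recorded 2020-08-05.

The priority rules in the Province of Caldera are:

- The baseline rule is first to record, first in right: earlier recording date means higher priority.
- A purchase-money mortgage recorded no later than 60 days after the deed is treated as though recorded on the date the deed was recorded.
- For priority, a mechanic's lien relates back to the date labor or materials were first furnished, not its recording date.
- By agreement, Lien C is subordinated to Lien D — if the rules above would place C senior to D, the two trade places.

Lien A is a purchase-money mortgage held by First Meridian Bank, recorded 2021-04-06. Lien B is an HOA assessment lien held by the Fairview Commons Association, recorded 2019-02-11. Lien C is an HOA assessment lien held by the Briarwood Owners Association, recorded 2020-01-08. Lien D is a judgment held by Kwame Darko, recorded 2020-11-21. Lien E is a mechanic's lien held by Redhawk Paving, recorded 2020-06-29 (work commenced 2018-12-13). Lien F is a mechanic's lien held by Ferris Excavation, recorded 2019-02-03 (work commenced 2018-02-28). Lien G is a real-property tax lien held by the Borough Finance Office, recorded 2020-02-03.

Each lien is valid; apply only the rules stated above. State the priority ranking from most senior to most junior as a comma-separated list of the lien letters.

First, effective dates: A was recorded 244 days after the deed — beyond 60 days — so no relation-back applies; E relates back to 2018-12-13 (work commenced); F is treated as recorded 2018-02-28, the work-commencement date.
Ordering by effective date: F (2018-02-28), E (2018-12-13), B (2019-02-11), C (2020-01-08), G (2020-02-03), D (2020-11-21), A (2021-04-06).
C would otherwise be senior to D, so under the subordination agreement C and D exchange positions.

F, E, B, D, G, C, A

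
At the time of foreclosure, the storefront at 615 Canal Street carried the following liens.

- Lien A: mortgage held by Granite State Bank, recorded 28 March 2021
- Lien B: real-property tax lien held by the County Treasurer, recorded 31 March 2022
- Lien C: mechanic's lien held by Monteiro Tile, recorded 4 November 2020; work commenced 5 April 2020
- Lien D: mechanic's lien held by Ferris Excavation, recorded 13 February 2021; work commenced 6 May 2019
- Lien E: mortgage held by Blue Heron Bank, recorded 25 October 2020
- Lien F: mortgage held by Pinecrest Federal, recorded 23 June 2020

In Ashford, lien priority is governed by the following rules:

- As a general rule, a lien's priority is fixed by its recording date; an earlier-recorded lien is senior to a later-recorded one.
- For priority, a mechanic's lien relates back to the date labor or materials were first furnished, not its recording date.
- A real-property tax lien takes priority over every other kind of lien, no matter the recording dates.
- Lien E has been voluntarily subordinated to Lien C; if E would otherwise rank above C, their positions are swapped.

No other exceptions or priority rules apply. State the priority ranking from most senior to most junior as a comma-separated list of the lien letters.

B, D, C, F, E, A

Adjusting effective dates: C is treated as recorded 5 April 2020, the work-commencement date; D's effective date is 6 May 2019, when work began.
B, as a real-property tax lien, has superpriority and ranks first.
Among the remaining liens, by effective date: D (6 May 2019), C (5 April 2020), F (23 June 2020), E (25 October 2020), A (28 March 2021).
E already ranks below C; the subordination has no effect.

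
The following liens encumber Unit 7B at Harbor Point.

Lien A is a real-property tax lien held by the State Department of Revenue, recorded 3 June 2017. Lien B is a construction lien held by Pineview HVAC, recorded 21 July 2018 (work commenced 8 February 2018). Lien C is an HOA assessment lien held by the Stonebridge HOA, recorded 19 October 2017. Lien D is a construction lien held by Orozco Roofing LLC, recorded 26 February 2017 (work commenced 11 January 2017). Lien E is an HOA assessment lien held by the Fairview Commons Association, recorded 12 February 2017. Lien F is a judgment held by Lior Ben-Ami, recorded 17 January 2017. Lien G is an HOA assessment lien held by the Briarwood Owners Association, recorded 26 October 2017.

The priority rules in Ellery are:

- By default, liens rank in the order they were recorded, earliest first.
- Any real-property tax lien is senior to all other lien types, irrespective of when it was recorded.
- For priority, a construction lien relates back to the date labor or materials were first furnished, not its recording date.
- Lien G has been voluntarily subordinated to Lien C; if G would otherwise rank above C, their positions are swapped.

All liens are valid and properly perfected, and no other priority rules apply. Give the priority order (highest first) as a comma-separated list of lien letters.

A, D, F, E, C, G, B

Effective dates: B relates back to 8 February 2018 (work commenced); D relates back to 11 January 2017 (work commenced).
As a real-property tax lien, A is senior to every other lien.
Among the remaining liens, by effective date: D (11 January 2017), F (17 January 2017), E (12 February 2017), C (19 October 2017), G (26 October 2017), B (8 February 2018).
Since G is not senior to C, the subordination leaves the order unchanged.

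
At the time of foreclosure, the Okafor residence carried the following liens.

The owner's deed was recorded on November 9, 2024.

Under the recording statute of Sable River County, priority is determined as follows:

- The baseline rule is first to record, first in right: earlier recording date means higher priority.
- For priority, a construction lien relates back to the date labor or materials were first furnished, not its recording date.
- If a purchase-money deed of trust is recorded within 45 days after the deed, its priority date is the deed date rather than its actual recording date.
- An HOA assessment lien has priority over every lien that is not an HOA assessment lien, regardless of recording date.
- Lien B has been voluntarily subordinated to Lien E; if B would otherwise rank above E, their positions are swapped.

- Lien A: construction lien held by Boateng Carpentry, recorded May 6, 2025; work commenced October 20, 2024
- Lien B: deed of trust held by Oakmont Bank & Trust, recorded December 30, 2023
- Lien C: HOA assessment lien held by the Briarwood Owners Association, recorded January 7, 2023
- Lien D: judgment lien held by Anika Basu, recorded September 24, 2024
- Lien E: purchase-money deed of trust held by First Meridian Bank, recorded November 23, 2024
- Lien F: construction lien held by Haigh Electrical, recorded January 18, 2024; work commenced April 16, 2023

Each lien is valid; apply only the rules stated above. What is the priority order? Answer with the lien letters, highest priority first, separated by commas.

First, effective dates: A is treated as recorded October 20, 2024, the work-commencement date; E relates back to the deed date November 9, 2024; F relates back to April 16, 2023 (work commenced).
C, as an HOA assessment lien, has superpriority and ranks first.
Ordering the rest by effective date: F (April 16, 2023), B (December 30, 2023), D (September 24, 2024), A (October 20, 2024), E (November 9, 2024).
Because B would otherwise rank above E, the subordination swaps them.

C, F, E, D, A, B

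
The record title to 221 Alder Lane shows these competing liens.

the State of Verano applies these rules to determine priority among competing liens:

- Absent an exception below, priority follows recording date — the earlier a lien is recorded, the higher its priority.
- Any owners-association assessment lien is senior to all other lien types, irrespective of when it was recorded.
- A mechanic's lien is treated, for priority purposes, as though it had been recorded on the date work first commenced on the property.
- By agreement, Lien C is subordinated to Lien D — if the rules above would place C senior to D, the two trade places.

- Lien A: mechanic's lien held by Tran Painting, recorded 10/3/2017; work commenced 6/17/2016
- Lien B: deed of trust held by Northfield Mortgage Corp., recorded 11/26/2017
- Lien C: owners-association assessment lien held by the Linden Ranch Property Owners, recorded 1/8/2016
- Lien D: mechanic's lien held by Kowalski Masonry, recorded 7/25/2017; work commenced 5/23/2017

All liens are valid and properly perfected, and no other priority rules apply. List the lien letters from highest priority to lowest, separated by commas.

Adjusting effective dates: A relates back to 6/17/2016 (work commenced); D is treated as recorded 5/23/2017, the work-commencement date.
C, as an owners-association assessment lien, has superpriority and ranks first.
Remaining liens by effective date: A (6/17/2016), D (5/23/2017), B (11/26/2017).
C would otherwise be senior to D, so under the subordination agreement C and D exchange positions.

D, A, C, B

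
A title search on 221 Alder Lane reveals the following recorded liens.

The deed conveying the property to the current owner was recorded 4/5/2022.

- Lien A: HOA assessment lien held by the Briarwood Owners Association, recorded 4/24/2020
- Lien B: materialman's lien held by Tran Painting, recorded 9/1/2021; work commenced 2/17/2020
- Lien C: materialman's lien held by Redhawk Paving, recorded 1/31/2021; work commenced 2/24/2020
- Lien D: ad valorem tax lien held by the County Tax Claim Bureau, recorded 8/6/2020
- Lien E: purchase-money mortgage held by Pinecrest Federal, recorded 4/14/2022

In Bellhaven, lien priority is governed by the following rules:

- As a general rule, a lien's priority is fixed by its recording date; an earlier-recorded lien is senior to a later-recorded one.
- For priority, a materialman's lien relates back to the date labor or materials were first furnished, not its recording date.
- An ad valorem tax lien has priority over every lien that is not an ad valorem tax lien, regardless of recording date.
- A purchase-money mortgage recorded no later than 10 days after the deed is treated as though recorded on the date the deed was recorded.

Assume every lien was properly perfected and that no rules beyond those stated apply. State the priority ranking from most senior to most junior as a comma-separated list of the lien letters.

D, B, C, A, E

First, effective dates: B's effective date is 2/17/2020, when work began; C relates back to 2/24/2020 (work commenced); E was recorded within the 10-day window, so its effective date is the deed date 4/5/2022.
D is an ad valorem tax lien, so it outranks all other liens regardless of date.
Among the remaining liens, by effective date: B (2/17/2020), C (2/24/2020), A (4/24/2020), E (4/5/2022).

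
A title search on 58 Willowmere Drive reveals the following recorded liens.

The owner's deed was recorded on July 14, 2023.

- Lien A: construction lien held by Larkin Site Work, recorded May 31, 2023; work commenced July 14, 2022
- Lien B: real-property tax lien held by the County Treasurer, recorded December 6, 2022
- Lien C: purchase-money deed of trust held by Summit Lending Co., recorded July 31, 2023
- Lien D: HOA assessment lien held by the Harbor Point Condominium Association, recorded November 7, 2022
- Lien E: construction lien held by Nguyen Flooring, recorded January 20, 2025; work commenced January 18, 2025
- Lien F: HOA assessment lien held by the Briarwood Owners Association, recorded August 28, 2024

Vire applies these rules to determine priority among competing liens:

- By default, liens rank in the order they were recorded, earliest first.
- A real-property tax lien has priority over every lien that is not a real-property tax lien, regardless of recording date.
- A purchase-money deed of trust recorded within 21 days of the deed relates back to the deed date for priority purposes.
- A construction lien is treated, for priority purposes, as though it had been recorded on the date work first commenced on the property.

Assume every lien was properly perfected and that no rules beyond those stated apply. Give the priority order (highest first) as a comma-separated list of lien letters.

Adjusting effective dates: A relates back to July 14, 2022 (work commenced); C's effective date is the deed date, July 14, 2023; E relates back to January 18, 2025 (work commenced).
B, as a real-property tax lien, has superpriority and ranks first.
The other liens, earliest effective date first: A (July 14, 2022), D (November 7, 2022), C (July 14, 2023), F (August 28, 2024), E (January 18, 2025).

B, A, D, C, F, E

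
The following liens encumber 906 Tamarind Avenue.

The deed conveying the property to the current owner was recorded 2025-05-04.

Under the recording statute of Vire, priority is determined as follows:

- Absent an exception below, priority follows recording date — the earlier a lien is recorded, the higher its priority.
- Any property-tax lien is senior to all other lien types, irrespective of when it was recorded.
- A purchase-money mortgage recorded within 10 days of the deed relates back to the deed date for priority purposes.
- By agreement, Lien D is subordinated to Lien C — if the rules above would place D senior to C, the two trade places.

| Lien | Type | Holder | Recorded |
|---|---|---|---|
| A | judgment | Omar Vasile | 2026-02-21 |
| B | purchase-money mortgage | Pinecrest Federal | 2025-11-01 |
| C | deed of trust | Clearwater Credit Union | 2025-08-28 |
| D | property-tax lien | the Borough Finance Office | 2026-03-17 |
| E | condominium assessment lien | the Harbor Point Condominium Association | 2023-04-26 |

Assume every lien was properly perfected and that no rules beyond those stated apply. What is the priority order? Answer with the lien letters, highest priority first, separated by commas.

C, E, D, B, A

Effective dates after the stated exceptions: B was recorded 181 days after the deed, outside the 10-day window, so it keeps its recording date.
D is a property-tax lien, so it outranks all other liens regardless of date.
The other liens, earliest effective date first: E (2023-04-26), C (2025-08-28), B (2025-11-01), A (2026-02-21).
D would otherwise be senior to C, so under the subordination agreement D and C exchange positions.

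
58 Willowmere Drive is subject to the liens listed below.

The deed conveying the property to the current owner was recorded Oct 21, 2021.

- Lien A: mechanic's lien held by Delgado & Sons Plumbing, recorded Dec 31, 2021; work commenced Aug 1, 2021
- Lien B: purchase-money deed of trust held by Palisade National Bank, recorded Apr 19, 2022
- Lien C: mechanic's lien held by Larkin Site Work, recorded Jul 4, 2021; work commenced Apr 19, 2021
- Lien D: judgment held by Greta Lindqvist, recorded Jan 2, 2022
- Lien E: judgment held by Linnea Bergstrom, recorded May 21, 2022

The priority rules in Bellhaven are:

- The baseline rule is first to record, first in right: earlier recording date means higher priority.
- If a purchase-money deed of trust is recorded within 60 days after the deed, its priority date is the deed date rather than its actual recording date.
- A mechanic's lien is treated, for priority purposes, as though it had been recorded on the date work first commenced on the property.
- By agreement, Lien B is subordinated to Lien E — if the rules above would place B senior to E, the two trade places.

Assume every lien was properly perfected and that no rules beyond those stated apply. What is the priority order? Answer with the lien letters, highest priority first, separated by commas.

C, A, D, E, B

Effective dates after the stated exceptions: A relates back to Aug 1, 2021 (work commenced); B missed the 60-day window (180 days after the deed), so its recording date stands; C's effective date is Apr 19, 2021, when work began.
By effective date, earliest first: C (Apr 19, 2021), A (Aug 1, 2021), D (Jan 2, 2022), B (Apr 19, 2022), E (May 21, 2022).
The subordination applies — B was senior to E — so B and E swap.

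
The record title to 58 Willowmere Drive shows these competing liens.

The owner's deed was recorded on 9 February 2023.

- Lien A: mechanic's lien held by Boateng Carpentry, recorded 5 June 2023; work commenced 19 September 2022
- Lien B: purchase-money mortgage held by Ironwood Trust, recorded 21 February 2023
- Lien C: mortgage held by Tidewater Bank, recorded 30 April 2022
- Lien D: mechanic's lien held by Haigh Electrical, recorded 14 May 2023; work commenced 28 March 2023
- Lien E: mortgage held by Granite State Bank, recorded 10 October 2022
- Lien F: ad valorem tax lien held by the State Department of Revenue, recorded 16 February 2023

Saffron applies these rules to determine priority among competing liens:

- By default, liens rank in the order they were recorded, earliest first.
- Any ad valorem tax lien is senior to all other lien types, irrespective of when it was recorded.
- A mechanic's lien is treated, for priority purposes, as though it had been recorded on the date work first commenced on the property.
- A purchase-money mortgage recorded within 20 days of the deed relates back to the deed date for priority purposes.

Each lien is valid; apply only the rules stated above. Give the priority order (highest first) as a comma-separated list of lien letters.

F, C, A, E, B, D

Effective dates: A relates back to 19 September 2022 (work commenced); B was recorded within the 20-day window, so its effective date is the deed date 9 February 2023; D relates back to 28 March 2023 (work commenced).
As an ad valorem tax lien, F is senior to every other lien.
Remaining liens by effective date: C (30 April 2022), A (19 September 2022), E (10 October 2022), B (9 February 2023), D (28 March 2023).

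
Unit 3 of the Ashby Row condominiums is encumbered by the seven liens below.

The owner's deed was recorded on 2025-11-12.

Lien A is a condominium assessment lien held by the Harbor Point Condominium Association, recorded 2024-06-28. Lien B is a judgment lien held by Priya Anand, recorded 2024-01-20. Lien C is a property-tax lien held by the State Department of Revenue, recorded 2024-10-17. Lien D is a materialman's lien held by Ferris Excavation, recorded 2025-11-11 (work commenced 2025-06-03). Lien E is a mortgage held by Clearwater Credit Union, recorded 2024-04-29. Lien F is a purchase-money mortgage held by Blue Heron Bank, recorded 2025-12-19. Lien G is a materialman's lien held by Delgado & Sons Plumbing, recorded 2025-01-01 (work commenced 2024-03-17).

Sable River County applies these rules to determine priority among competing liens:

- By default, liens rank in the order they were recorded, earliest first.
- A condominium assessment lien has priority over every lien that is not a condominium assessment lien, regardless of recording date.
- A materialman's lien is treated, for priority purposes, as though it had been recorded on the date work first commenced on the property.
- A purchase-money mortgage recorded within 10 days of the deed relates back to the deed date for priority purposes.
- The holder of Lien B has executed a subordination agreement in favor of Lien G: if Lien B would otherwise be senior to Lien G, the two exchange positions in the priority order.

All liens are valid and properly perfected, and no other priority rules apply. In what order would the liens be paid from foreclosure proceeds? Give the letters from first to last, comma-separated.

Effective dates after the stated exceptions: D relates back to 2025-06-03 (work commenced); F was recorded 37 days after the deed, outside the 10-day window, so it keeps its recording date; G is treated as recorded 2024-03-17, the work-commencement date.
As a condominium assessment lien, A is senior to every other lien.
Ordering the rest by effective date: B (2024-01-20), G (2024-03-17), E (2024-04-29), C (2024-10-17), D (2025-06-03), F (2025-12-19).
Because B would otherwise rank above G, the subordination swaps them.

A, G, B, E, C, D, F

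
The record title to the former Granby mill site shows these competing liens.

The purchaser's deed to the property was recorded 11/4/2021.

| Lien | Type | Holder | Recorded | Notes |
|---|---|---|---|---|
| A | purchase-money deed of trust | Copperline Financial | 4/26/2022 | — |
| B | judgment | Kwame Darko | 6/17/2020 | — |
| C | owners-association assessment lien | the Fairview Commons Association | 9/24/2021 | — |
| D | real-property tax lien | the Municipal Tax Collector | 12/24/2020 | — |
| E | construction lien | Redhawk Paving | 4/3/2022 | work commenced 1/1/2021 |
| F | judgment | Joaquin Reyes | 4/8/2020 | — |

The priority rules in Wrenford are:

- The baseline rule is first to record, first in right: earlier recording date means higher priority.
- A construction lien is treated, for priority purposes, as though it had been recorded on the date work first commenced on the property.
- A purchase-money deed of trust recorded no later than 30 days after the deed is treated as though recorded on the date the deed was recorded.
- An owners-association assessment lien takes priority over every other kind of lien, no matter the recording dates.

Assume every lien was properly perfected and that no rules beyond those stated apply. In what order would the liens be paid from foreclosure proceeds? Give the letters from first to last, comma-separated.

C, F, B, D, E, A

First, effective dates: A was recorded 173 days after the deed — beyond 30 days — so no relation-back applies; E's effective date is 1/1/2021, when work began.
C is an owners-association assessment lien and takes priority over every other lien.
Ordering the rest by effective date: F (4/8/2020), B (6/17/2020), D (12/24/2020), E (1/1/2021), A (4/26/2022).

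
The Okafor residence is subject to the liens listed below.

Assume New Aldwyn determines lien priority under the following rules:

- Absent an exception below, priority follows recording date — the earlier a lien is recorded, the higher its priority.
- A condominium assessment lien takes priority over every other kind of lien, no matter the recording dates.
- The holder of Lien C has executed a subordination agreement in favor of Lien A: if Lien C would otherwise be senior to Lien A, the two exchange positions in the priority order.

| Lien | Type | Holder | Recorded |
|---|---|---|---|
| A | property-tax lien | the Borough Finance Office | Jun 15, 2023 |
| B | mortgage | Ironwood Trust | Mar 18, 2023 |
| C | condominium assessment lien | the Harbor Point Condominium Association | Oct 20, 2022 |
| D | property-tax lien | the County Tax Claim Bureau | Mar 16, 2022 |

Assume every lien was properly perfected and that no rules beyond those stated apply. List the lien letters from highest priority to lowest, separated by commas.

C is a condominium assessment lien, so it outranks all other liens regardless of date.
Among the remaining liens, by effective date: D (Mar 16, 2022), B (Mar 18, 2023), A (Jun 15, 2023).
The subordination applies — C was senior to A — so C and A swap.

A, D, B, C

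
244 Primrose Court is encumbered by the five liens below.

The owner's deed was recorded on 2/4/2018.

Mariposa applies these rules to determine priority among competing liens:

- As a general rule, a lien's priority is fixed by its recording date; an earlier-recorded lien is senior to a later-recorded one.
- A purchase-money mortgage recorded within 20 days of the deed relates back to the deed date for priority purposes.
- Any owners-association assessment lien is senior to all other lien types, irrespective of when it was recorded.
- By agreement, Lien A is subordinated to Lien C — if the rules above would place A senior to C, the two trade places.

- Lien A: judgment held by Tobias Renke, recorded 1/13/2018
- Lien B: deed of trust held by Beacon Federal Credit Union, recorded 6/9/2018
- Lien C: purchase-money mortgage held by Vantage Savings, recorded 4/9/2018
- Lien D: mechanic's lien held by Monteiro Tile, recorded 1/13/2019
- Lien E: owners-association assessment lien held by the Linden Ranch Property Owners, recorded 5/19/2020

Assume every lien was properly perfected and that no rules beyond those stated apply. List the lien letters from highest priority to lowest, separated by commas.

E, C, A, B, D

Effective dates after the stated exceptions: C missed the 20-day window (64 days after the deed), so its recording date stands.
E is an owners-association assessment lien and takes priority over every other lien.
The other liens, earliest effective date first: A (1/13/2018), C (4/9/2018), B (6/9/2018), D (1/13/2019).
A is senior to C before the subordination, so the two trade places.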